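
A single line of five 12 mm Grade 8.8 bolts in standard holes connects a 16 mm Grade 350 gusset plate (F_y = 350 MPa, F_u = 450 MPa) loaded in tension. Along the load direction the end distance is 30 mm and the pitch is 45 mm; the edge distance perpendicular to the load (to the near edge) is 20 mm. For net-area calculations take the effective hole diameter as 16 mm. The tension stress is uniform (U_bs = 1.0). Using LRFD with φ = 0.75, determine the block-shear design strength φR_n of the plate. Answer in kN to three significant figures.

Shear plane L_v = 30 + 4·45 = 210 mm; A_gv = 210 × 16 = 3360 mm².
A_nv = (210 − 4.5·16) × 16 = 2208 mm².
A_nt = (20 − 0.5·16) × 16 = 192 mm².
0.6 F_u A_nv = 596.2 kN; 0.6 F_y A_gv = 705.6 kN → shear rupture governs the shear term.
R_n = 596.2 + 1.0 × 450 × 192 / 1000 = 682.6 kN.
Design strength φR_n = 0.75 × 682.6 = 512 kN.

512 kN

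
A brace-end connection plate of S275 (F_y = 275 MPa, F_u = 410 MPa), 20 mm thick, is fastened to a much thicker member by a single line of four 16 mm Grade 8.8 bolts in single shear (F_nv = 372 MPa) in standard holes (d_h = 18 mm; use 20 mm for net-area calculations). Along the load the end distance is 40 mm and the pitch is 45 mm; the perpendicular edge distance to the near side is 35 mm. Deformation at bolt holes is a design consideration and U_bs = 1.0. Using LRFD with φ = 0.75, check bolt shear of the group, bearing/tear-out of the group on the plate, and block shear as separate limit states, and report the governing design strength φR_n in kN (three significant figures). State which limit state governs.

224 kN (bolt shear governs)

Bolt shear: A_b = π·16²/4 = 201.1 mm²; R_n = 372 × 201.1 × 4 × 1 / 1000 = 299.2 kN → 0.75 × 299.2 = 224 kN.
Bearing: edge l_c = 31, r_n = 305 kN; interior l_c = 27, r_n = 265.7 kN; R_n = 305 + 3·265.7 = 1102 kN → 827 kN.
Block shear: A_gv = 3500, A_nv = 2100, A_nt = 500 mm²; R_n = min(0.6F_uA_nv, 0.6F_yA_gv) + U_bs·F_u·A_nt = 721.6 kN → 541 kN.
Bolt shear governs: 224 kN.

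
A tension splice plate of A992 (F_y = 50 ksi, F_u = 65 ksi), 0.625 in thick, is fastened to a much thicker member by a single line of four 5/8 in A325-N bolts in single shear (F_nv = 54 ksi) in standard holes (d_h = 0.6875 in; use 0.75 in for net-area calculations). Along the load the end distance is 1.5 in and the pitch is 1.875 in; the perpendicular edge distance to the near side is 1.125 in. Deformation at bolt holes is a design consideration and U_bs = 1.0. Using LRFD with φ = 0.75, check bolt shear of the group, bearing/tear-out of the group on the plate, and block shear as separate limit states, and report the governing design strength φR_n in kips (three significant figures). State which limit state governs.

Bolt shear: A_b = π·0.625²/4 = 0.3068 in²; R_n = 54 × 0.3068 × 4 × 1 = 66.27 kips → 0.75 × 66.27 = 49.7 kips.
Bearing: edge l_c = 1.156, r_n = 56.37 kips; interior l_c = 1.188, r_n = 57.89 kips; R_n = 56.37 + 3·57.89 = 230 kips → 173 kips.
Block shear: A_gv = 4.453, A_nv = 2.812, A_nt = 0.4688 in²; R_n = min(0.6F_uA_nv, 0.6F_yA_gv) + U_bs·F_u·A_nt = 140.2 kips → 105 kips.
Bolt shear governs: 49.7 kips.

49.7 kips (bolt shear governs)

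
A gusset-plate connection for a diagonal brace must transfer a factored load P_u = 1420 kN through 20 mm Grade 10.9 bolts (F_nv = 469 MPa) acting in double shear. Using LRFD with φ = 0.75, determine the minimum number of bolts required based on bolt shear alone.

A_b = π·20²/4 = 314.2 mm².
Per-bolt design strength φR_n = 0.75 × 469 × 314.2 × 2 / 1000 = 221 kN.
n ≥ 1420 / 221 = 6.425 → use 7 bolts.

7 bolts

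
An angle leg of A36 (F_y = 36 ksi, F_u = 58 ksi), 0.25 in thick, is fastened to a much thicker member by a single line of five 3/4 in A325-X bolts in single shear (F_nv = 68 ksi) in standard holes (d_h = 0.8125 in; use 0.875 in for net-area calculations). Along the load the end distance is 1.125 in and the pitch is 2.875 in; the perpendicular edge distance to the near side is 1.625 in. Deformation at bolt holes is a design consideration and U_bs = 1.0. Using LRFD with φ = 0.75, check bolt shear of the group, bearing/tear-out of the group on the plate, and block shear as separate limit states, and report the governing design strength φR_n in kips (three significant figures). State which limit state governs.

Bolt shear: A_b = π·0.75²/4 = 0.4418 in²; R_n = 68 × 0.4418 × 5 × 1 = 150.2 kips → 0.75 × 150.2 = 113 kips.
Bearing: edge l_c = 0.7188, r_n = 12.51 kips; interior l_c = 2.062, r_n = 26.1 kips; R_n = 12.51 + 4·26.1 = 116.9 kips → 87.7 kips.
Block shear: A_gv = 3.156, A_nv = 2.172, A_nt = 0.2969 in²; R_n = min(0.6F_uA_nv, 0.6F_yA_gv) + U_bs·F_u·A_nt = 85.39 kips → 64 kips.
Block shear governs: 64 kips.

64 kips (block shear governs)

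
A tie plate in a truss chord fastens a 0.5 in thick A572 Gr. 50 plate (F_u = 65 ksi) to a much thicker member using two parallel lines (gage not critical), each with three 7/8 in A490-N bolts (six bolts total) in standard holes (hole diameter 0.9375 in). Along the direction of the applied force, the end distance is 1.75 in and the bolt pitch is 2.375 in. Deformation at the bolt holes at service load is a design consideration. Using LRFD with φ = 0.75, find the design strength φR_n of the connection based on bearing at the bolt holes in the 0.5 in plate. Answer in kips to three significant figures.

Per bolt r_n = 1.2 l_c t F_u ≤ 2.4 d t F_u; upper limit = 2.4 × 0.875 × 0.5 × 65 = 68.25 kips.
Edge bolt: l_c = 1.75 − 0.9375/2 = 1.281 in → 1.2 × 1.281 × 0.5 × 65 = 49.97 → r_n = 49.97 kips.
Interior bolts: l_c = 2.375 − 0.9375 = 1.438 in → 1.2 × 1.438 × 0.5 × 65 = 56.06 → r_n = 56.06 kips.
R_n = 2 × 49.97 + 4 × 56.06 = 324.2 kips.
Design strength φR_n = 0.75 × 324.2 = 243 kips.

243 kips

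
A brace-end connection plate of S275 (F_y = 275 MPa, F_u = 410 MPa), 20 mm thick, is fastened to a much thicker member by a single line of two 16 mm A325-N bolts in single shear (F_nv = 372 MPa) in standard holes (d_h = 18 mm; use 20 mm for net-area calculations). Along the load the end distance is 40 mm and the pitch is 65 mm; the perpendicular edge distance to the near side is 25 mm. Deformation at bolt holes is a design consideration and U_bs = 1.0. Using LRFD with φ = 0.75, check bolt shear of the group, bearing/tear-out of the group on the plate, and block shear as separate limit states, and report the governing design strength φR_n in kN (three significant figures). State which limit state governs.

Bolt shear: A_b = π·16²/4 = 201.1 mm²; R_n = 372 × 201.1 × 2 × 1 / 1000 = 149.6 kN → 0.75 × 149.6 = 112 kN.
Bearing: edge l_c = 31, r_n = 305 kN; interior l_c = 47, r_n = 314.9 kN; R_n = 305 + 1·314.9 = 619.9 kN → 465 kN.
Block shear: A_gv = 2100, A_nv = 1500, A_nt = 300 mm²; R_n = min(0.6F_uA_nv, 0.6F_yA_gv) + U_bs·F_u·A_nt = 469.5 kN → 352 kN.
Bolt shear governs: 112 kN.

112 kN (bolt shear governs)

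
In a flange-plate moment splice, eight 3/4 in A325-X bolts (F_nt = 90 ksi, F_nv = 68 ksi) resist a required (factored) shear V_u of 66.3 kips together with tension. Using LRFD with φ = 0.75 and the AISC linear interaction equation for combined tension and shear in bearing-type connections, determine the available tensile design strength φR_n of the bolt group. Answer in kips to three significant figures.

A_b = π·0.75²/4 = 0.4418 in²; f_rv = 66.3 / (8 × 0.4418) = 18.76 ksi.
F'_nt = 1.3 F_nt − (F_nt / φF_nv) f_rv = 1.3·90 − (90/(0.75·68))·18.76 = 83.9 ksi, capped at F_nt → F'_nt = 83.9 ksi.
R_n = F'_nt · A_b · n = 83.9 × 0.4418 × 8 = 296.5 kips.
Design strength φR_n = 0.75 × 296.5 = 222 kips.

222 kips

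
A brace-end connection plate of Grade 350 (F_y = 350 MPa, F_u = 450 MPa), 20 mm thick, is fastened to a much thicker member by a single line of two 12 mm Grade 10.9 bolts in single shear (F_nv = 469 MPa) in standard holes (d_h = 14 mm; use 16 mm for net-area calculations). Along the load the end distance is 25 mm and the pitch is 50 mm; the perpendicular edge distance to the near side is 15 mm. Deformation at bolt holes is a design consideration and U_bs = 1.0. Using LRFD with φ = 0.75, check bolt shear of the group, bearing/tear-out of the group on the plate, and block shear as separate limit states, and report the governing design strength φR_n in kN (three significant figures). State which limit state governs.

79.6 kN (bolt shear governs)

Bolt shear: A_b = π·12²/4 = 113.1 mm²; R_n = 469 × 113.1 × 2 × 1 / 1000 = 106.1 kN → 0.75 × 106.1 = 79.6 kN.
Bearing: edge l_c = 18, r_n = 194.4 kN; interior l_c = 36, r_n = 259.2 kN; R_n = 194.4 + 1·259.2 = 453.6 kN → 340 kN.
Block shear: A_gv = 1500, A_nv = 1020, A_nt = 140 mm²; R_n = min(0.6F_uA_nv, 0.6F_yA_gv) + U_bs·F_u·A_nt = 338.4 kN → 254 kN.
Bolt shear governs: 79.6 kN.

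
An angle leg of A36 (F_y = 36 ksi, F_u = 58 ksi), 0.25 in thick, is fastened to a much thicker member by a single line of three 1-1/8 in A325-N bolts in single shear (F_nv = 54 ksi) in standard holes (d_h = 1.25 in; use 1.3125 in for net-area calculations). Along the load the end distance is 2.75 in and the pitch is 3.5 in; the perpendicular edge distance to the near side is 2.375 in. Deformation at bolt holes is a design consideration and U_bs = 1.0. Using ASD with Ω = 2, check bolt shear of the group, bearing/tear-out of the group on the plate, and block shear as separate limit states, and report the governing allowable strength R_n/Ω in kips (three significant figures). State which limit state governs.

Bolt shear: A_b = π·1.125²/4 = 0.994 in²; R_n = 54 × 0.994 × 3 × 1 = 161 kips → 161 / 2 = 80.5 kips.
Bearing: edge l_c = 2.125, r_n = 36.97 kips; interior l_c = 2.25, r_n = 39.15 kips; R_n = 36.97 + 2·39.15 = 115.3 kips → 57.6 kips.
Block shear: A_gv = 2.438, A_nv = 1.617, A_nt = 0.4297 in²; R_n = min(0.6F_uA_nv, 0.6F_yA_gv) + U_bs·F_u·A_nt = 77.57 kips → 38.8 kips.
Block shear governs: 38.8 kips.

38.8 kips (block shear governs)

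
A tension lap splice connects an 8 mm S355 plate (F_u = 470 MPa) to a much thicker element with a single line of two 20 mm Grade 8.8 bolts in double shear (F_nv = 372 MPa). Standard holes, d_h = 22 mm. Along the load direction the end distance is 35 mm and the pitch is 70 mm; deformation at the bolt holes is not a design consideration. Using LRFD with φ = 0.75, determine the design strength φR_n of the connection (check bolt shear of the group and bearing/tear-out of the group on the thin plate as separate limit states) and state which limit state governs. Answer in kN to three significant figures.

271 kN (bearing governs)

Bolt shear: A_b = π·20²/4 = 314.2 mm²; R_n = 372 × 314.2 × 2 × 2 / 1000 = 467.5 kN → 0.75 × 467.5 = 351 kN.
Bearing (1.5 l_c t F_u ≤ 3.0 d t F_u): upper limit = 3.0·20·8·470 / 1000 = 225.6 kN.
  Edge l_c = 35 − 22/2 = 24 → r_n = 135.4 kN; interior l_c = 70 − 22 = 48 → r_n = 225.6 kN.
  R_n,bearing = 1·135.4 + 1·225.6 = 361 kN → 0.75 × 361 = 271 kN.
Bearing governs: 271 kN.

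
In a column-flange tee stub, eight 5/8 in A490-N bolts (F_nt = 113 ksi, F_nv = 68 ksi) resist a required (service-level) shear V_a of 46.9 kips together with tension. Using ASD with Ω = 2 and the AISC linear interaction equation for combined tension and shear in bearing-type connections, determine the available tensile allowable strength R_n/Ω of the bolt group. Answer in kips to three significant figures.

102 kips

A_b = π·0.625²/4 = 0.3068 in²; f_rv = 46.9 / (8 × 0.3068) = 19.11 ksi.
F'_nt = 1.3 F_nt − (Ω F_nt / F_nv) f_rv = 1.3·113 − (2·113/68)·19.11 = 83.39 ksi, capped at F_nt → F'_nt = 83.39 ksi.
R_n = F'_nt · A_b · n = 83.39 × 0.3068 × 8 = 204.7 kips.
Allowable strength R_n/Ω = 204.7 / 2 = 102 kips.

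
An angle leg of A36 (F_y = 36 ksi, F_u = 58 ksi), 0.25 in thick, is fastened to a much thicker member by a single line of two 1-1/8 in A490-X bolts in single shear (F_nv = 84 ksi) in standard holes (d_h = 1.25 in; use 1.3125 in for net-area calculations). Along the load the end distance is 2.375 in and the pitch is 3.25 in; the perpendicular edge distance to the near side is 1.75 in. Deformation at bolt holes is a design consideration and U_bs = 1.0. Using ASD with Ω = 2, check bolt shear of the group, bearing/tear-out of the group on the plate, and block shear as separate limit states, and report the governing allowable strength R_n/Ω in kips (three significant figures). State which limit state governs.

23.1 kips (block shear governs)

Bolt shear: A_b = π·1.125²/4 = 0.994 in²; R_n = 84 × 0.994 × 2 × 1 = 167 kips → 167 / 2 = 83.5 kips.
Bearing: edge l_c = 1.75, r_n = 30.45 kips; interior l_c = 2, r_n = 34.8 kips; R_n = 30.45 + 1·34.8 = 65.25 kips → 32.6 kips.
Block shear: A_gv = 1.406, A_nv = 0.9141, A_nt = 0.2734 in²; R_n = min(0.6F_uA_nv, 0.6F_yA_gv) + U_bs·F_u·A_nt = 46.23 kips → 23.1 kips.
Block shear governs: 23.1 kips.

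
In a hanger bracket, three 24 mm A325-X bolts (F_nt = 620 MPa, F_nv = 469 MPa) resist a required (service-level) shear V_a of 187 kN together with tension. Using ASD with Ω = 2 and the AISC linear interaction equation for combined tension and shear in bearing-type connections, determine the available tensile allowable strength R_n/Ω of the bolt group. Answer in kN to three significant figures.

A_b = π·24²/4 = 452.4 mm²; f_rv = 187 × 1000 / (3 × 452.4) = 137.8 MPa.
F'_nt = 1.3 F_nt − (Ω F_nt / F_nv) f_rv = 1.3·620 − (2·620/469)·137.8 = 441.7 MPa, capped at F_nt → F'_nt = 441.7 MPa.
R_n = F'_nt · A_b · n = 441.7 × 452.4 × 3 / 1000 = 599.5 kN.
Allowable strength R_n/Ω = 599.5 / 2 = 300 kN.

300 kN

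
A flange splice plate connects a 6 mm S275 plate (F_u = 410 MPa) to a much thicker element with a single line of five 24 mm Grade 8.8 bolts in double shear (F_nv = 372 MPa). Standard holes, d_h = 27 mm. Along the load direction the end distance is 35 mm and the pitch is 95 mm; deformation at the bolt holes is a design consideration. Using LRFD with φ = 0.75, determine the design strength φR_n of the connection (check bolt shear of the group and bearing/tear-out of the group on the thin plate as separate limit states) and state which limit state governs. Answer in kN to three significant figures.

Bolt shear: A_b = π·24²/4 = 452.4 mm²; R_n = 372 × 452.4 × 5 × 2 / 1000 = 1683 kN → 0.75 × 1683 = 1260 kN.
Bearing (1.2 l_c t F_u ≤ 2.4 d t F_u): upper limit = 2.4·24·6·410 / 1000 = 141.7 kN.
  Edge l_c = 35 − 27/2 = 21.5 → r_n = 63.47 kN; interior l_c = 95 − 27 = 68 → r_n = 141.7 kN.
  R_n,bearing = 1·63.47 + 4·141.7 = 630.3 kN → 0.75 × 630.3 = 473 kN.
Bearing governs: 473 kN.

473 kN (bearing governs)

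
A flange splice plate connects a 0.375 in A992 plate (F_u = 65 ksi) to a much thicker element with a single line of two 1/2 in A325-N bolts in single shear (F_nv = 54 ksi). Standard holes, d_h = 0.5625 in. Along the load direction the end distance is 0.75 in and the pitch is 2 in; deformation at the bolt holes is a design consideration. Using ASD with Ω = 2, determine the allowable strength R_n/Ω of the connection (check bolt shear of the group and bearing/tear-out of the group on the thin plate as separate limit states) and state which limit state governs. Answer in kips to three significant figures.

Bolt shear: A_b = π·0.5²/4 = 0.1963 in²; R_n = 54 × 0.1963 × 2 × 1 = 21.21 kips → 21.21 / 2 = 10.6 kips.
Bearing (1.2 l_c t F_u ≤ 2.4 d t F_u): upper limit = 2.4·0.5·0.375·65 = 29.25 kips.
  Edge l_c = 0.75 − 0.5625/2 = 0.4688 → r_n = 13.71 kips; interior l_c = 2 − 0.5625 = 1.438 → r_n = 29.25 kips.
  R_n,bearing = 1·13.71 + 1·29.25 = 42.96 kips → 42.96 / 2 = 21.5 kips.
Bolt shear governs: 10.6 kips.

10.6 kips (bolt shear governs)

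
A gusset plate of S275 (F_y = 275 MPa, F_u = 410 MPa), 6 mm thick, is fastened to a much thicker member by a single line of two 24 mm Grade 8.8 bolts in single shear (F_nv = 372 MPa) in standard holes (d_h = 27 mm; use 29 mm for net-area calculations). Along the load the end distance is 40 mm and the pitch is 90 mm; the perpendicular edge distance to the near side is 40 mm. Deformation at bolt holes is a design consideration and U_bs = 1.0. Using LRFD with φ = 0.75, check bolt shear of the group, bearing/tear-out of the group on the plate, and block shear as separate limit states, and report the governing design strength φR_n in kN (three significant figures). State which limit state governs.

Bolt shear: A_b = π·24²/4 = 452.4 mm²; R_n = 372 × 452.4 × 2 × 1 / 1000 = 336.6 kN → 0.75 × 336.6 = 252 kN.
Bearing: edge l_c = 26.5, r_n = 78.23 kN; interior l_c = 63, r_n = 141.7 kN; R_n = 78.23 + 1·141.7 = 219.9 kN → 165 kN.
Block shear: A_gv = 780, A_nv = 519, A_nt = 153 mm²; R_n = min(0.6F_uA_nv, 0.6F_yA_gv) + U_bs·F_u·A_nt = 190.4 kN → 143 kN.
Block shear governs: 143 kN.

143 kN (block shear governs)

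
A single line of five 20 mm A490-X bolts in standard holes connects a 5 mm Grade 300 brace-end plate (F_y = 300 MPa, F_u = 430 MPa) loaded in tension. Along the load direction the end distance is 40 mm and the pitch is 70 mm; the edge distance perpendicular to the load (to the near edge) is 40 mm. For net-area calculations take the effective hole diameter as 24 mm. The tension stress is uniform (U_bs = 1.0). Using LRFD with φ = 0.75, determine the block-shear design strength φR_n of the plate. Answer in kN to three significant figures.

250 kN

Shear plane L_v = 40 + 4·70 = 320 mm; A_gv = 320 × 5 = 1600 mm².
A_nv = (320 − 4.5·24) × 5 = 1060 mm².
A_nt = (40 − 0.5·24) × 5 = 140 mm².
0.6 F_u A_nv = 273.5 kN; 0.6 F_y A_gv = 288 kN → shear rupture governs the shear term.
R_n = 273.5 + 1.0 × 430 × 140 / 1000 = 333.7 kN.
Design strength φR_n = 0.75 × 333.7 = 250 kN.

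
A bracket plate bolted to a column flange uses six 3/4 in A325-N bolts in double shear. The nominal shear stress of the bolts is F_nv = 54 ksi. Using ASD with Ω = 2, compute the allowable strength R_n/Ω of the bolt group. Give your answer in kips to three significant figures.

A_b = π × 0.75² / 4 = 0.4418 in².
R_n = F_nv · A_b · n · n_s = 54 × 0.4418 × 6 × 2 = 286.3 kips.
Allowable strength R_n/Ω = 286.3 / 2 = 143 kips.

143 kips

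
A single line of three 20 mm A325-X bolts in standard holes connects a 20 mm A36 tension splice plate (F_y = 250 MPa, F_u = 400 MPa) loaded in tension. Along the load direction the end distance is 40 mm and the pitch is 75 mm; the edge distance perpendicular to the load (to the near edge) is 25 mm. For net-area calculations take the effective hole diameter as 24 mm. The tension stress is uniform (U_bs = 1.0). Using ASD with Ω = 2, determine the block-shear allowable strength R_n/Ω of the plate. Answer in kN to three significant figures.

337 kN

Shear plane L_v = 40 + 2·75 = 190 mm; A_gv = 190 × 20 = 3800 mm².
A_nv = (190 − 2.5·24) × 20 = 2600 mm².
A_nt = (25 − 0.5·24) × 20 = 260 mm².
0.6 F_u A_nv = 624 kN; 0.6 F_y A_gv = 570 kN → shear yielding governs the shear term.
R_n = 570 + 1.0 × 400 × 260 / 1000 = 674 kN.
Allowable strength R_n/Ω = 674 / 2 = 337 kN.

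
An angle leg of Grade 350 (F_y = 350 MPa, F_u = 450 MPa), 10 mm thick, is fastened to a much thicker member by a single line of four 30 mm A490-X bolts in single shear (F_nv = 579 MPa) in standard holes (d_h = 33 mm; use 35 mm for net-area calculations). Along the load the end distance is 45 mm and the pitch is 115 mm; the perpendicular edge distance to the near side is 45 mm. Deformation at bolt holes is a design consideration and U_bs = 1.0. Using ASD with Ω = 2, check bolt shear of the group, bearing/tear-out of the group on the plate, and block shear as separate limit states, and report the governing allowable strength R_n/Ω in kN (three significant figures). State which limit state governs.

Bolt shear: A_b = π·30²/4 = 706.9 mm²; R_n = 579 × 706.9 × 4 × 1 / 1000 = 1637 kN → 1637 / 2 = 819 kN.
Bearing: edge l_c = 28.5, r_n = 153.9 kN; interior l_c = 82, r_n = 324 kN; R_n = 153.9 + 3·324 = 1126 kN → 563 kN.
Block shear: A_gv = 3900, A_nv = 2675, A_nt = 275 mm²; R_n = min(0.6F_uA_nv, 0.6F_yA_gv) + U_bs·F_u·A_nt = 846 kN → 423 kN.
Block shear governs: 423 kN.

423 kN (block shear governs)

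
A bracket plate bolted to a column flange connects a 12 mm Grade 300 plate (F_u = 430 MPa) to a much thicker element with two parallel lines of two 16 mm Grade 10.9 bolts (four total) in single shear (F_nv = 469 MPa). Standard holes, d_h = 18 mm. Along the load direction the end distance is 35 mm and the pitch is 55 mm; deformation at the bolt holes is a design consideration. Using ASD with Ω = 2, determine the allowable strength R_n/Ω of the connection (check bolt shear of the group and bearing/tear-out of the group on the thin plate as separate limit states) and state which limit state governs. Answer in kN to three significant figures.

Bolt shear: A_b = π·16²/4 = 201.1 mm²; R_n = 469 × 201.1 × 4 × 1 / 1000 = 377.2 kN → 377.2 / 2 = 189 kN.
Bearing (1.2 l_c t F_u ≤ 2.4 d t F_u): upper limit = 2.4·16·12·430 / 1000 = 198.1 kN.
  Edge l_c = 35 − 18/2 = 26 → r_n = 161 kN; interior l_c = 55 − 18 = 37 → r_n = 198.1 kN.
  R_n,bearing = 2·161 + 2·198.1 = 718.3 kN → 718.3 / 2 = 359 kN.
Bolt shear governs: 189 kN.

189 kN (bolt shear governs)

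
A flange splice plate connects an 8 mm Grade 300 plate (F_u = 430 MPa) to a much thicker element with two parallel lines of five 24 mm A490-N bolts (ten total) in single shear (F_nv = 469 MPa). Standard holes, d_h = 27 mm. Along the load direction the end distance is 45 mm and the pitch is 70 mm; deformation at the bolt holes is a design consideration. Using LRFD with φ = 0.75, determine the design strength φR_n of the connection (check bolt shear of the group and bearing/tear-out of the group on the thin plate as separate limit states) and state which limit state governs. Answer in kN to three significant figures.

Bolt shear: A_b = π·24²/4 = 452.4 mm²; R_n = 469 × 452.4 × 10 × 1 / 1000 = 2122 kN → 0.75 × 2122 = 1590 kN.
Bearing (1.2 l_c t F_u ≤ 2.4 d t F_u): upper limit = 2.4·24·8·430 / 1000 = 198.1 kN.
  Edge l_c = 45 − 27/2 = 31.5 → r_n = 130 kN; interior l_c = 70 − 27 = 43 → r_n = 177.5 kN.
  R_n,bearing = 2·130 + 8·177.5 = 1680 kN → 0.75 × 1680 = 1260 kN.
Bearing governs: 1260 kN.

1260 kN (bearing governs)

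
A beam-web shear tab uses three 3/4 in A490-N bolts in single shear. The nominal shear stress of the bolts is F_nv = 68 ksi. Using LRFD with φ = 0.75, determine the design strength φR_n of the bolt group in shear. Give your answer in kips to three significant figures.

A_b = π × 0.75² / 4 = 0.4418 in².
R_n = F_nv · A_b · n · n_s = 68 × 0.4418 × 3 × 1 = 90.12 kips.
Design strength φR_n = 0.75 × 90.12 = 67.6 kips.

67.6 kips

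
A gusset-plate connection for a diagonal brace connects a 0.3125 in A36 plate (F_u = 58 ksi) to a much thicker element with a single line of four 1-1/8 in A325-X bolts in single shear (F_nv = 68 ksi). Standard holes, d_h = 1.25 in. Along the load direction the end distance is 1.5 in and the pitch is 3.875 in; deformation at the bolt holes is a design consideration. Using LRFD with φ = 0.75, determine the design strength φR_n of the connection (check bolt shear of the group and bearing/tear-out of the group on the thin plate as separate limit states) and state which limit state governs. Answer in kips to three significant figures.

124 kips (bearing governs)

Bolt shear: A_b = π·1.125²/4 = 0.994 in²; R_n = 68 × 0.994 × 4 × 1 = 270.4 kips → 0.75 × 270.4 = 203 kips.
Bearing (1.2 l_c t F_u ≤ 2.4 d t F_u): upper limit = 2.4·1.125·0.3125·58 = 48.94 kips.
  Edge l_c = 1.5 − 1.25/2 = 0.875 → r_n = 19.03 kips; interior l_c = 3.875 − 1.25 = 2.625 → r_n = 48.94 kips.
  R_n,bearing = 1·19.03 + 3·48.94 = 165.8 kips → 0.75 × 165.8 = 124 kips.
Bearing governs: 124 kips.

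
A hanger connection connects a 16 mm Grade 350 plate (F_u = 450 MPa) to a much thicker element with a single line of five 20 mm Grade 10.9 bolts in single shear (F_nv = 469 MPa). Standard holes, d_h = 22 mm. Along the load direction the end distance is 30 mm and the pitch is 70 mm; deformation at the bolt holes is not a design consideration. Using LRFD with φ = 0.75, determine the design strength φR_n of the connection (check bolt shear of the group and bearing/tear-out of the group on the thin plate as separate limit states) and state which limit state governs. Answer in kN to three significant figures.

553 kN (bolt shear governs)

Bolt shear: A_b = π·20²/4 = 314.2 mm²; R_n = 469 × 314.2 × 5 × 1 / 1000 = 736.7 kN → 0.75 × 736.7 = 553 kN.
Bearing (1.5 l_c t F_u ≤ 3.0 d t F_u): upper limit = 3.0·20·16·450 / 1000 = 432 kN.
  Edge l_c = 30 − 22/2 = 19 → r_n = 205.2 kN; interior l_c = 70 − 22 = 48 → r_n = 432 kN.
  R_n,bearing = 1·205.2 + 4·432 = 1933 kN → 0.75 × 1933 = 1450 kN.
Bolt shear governs: 553 kN.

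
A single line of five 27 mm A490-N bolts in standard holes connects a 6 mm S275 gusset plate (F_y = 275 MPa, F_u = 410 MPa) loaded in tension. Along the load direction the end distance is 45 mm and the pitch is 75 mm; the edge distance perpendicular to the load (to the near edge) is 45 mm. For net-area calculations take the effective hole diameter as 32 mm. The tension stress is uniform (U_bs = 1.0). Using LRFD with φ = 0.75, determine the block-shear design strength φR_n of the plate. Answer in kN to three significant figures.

276 kN

Shear plane L_v = 45 + 4·75 = 345 mm; A_gv = 345 × 6 = 2070 mm².
A_nv = (345 − 4.5·32) × 6 = 1206 mm².
A_nt = (45 − 0.5·32) × 6 = 174 mm².
0.6 F_u A_nv = 296.7 kN; 0.6 F_y A_gv = 341.6 kN → shear rupture governs the shear term.
R_n = 296.7 + 1.0 × 410 × 174 / 1000 = 368 kN.
Design strength φR_n = 0.75 × 368 = 276 kN.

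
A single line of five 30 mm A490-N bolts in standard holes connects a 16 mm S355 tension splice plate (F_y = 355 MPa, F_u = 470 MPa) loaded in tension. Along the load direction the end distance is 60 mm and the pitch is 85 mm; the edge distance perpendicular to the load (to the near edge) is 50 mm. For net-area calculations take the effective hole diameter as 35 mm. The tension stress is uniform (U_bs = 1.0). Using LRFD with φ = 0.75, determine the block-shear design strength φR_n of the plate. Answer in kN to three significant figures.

Shear plane L_v = 60 + 4·85 = 400 mm; A_gv = 400 × 16 = 6400 mm².
A_nv = (400 − 4.5·35) × 16 = 3880 mm².
A_nt = (50 − 0.5·35) × 16 = 520 mm².
0.6 F_u A_nv = 1094 kN; 0.6 F_y A_gv = 1363 kN → shear rupture governs the shear term.
R_n = 1094 + 1.0 × 470 × 520 / 1000 = 1339 kN.
Design strength φR_n = 0.75 × 1339 = 1000 kN.

1000 kN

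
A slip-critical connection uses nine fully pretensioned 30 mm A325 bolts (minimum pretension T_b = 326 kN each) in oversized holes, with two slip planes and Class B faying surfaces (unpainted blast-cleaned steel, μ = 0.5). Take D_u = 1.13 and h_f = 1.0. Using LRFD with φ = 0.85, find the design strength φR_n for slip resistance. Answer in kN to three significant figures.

R_n = μ · D_u · h_f · T_b · n_s · n_b = 0.5 × 1.13 × 1.0 × 326 × 2 × 9 = 3315 kN.
Design strength φR_n = 0.85 × 3315 = 2820 kN.

2820 kN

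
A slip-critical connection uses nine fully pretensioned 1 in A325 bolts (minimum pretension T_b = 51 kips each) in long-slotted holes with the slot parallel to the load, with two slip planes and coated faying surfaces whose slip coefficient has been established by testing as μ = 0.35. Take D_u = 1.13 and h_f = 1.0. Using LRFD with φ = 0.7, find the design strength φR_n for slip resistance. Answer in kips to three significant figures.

254 kips

R_n = μ · D_u · h_f · T_b · n_s · n_b = 0.35 × 1.13 × 1.0 × 51 × 2 × 9 = 363.1 kips.
Design strength φR_n = 0.7 × 363.1 = 254 kips.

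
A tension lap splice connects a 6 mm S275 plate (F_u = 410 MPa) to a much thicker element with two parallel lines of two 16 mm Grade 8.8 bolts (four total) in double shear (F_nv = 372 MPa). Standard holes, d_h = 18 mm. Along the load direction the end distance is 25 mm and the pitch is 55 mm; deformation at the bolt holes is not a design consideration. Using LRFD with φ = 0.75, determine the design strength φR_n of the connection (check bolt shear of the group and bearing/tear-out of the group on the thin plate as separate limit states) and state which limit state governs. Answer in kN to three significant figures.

266 kN (bearing governs)

Bolt shear: A_b = π·16²/4 = 201.1 mm²; R_n = 372 × 201.1 × 4 × 2 / 1000 = 598.4 kN → 0.75 × 598.4 = 449 kN.
Bearing (1.5 l_c t F_u ≤ 3.0 d t F_u): upper limit = 3.0·16·6·410 / 1000 = 118.1 kN.
  Edge l_c = 25 − 18/2 = 16 → r_n = 59.04 kN; interior l_c = 55 − 18 = 37 → r_n = 118.1 kN.
  R_n,bearing = 2·59.04 + 2·118.1 = 354.2 kN → 0.75 × 354.2 = 266 kN.
Bearing governs: 266 kN.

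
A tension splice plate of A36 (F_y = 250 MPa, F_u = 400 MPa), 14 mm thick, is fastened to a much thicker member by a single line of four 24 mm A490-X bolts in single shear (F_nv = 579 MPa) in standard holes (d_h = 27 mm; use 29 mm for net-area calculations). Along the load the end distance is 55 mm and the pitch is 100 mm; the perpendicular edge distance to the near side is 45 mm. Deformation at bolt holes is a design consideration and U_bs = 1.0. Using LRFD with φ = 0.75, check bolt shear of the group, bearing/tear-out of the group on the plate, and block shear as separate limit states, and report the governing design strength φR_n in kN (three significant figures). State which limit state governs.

Bolt shear: A_b = π·24²/4 = 452.4 mm²; R_n = 579 × 452.4 × 4 × 1 / 1000 = 1048 kN → 0.75 × 1048 = 786 kN.
Bearing: edge l_c = 41.5, r_n = 278.9 kN; interior l_c = 73, r_n = 322.6 kN; R_n = 278.9 + 3·322.6 = 1247 kN → 935 kN.
Block shear: A_gv = 4970, A_nv = 3549, A_nt = 427 mm²; R_n = min(0.6F_uA_nv, 0.6F_yA_gv) + U_bs·F_u·A_nt = 916.3 kN → 687 kN.
Block shear governs: 687 kN.

687 kN (block shear governs)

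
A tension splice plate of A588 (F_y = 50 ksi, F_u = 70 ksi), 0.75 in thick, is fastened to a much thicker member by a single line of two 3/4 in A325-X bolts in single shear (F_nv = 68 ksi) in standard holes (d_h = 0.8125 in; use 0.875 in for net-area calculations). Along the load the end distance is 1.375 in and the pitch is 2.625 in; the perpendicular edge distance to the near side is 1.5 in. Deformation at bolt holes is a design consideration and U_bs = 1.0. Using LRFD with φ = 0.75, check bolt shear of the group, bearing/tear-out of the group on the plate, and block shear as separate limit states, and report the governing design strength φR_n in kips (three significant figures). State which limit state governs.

Bolt shear: A_b = π·0.75²/4 = 0.4418 in²; R_n = 68 × 0.4418 × 2 × 1 = 60.08 kips → 0.75 × 60.08 = 45.1 kips.
Bearing: edge l_c = 0.9688, r_n = 61.03 kips; interior l_c = 1.812, r_n = 94.5 kips; R_n = 61.03 + 1·94.5 = 155.5 kips → 117 kips.
Block shear: A_gv = 3, A_nv = 2.016, A_nt = 0.7969 in²; R_n = min(0.6F_uA_nv, 0.6F_yA_gv) + U_bs·F_u·A_nt = 140.4 kips → 105 kips.
Bolt shear governs: 45.1 kips.

45.1 kips (bolt shear governs)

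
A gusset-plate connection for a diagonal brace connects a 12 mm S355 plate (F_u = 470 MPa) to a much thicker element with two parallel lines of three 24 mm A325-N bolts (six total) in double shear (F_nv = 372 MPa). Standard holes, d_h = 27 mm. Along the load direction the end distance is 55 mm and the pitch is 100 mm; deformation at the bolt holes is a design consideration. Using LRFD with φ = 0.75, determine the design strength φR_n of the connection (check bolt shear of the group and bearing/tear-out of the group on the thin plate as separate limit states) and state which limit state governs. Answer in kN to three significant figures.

Bolt shear: A_b = π·24²/4 = 452.4 mm²; R_n = 372 × 452.4 × 6 × 2 / 1000 = 2019 kN → 0.75 × 2019 = 1510 kN.
Bearing (1.2 l_c t F_u ≤ 2.4 d t F_u): upper limit = 2.4·24·12·470 / 1000 = 324.9 kN.
  Edge l_c = 55 − 27/2 = 41.5 → r_n = 280.9 kN; interior l_c = 100 − 27 = 73 → r_n = 324.9 kN.
  R_n,bearing = 2·280.9 + 4·324.9 = 1861 kN → 0.75 × 1861 = 1400 kN.
Bearing governs: 1400 kN.

1400 kN (bearing governs)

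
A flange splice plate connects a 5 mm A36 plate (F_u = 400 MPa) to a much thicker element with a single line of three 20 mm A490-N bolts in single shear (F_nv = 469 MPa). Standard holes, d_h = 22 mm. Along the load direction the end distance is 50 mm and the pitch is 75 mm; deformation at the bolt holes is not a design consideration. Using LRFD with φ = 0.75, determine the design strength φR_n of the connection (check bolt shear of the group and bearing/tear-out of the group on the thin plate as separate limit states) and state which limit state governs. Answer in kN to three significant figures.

Bolt shear: A_b = π·20²/4 = 314.2 mm²; R_n = 469 × 314.2 × 3 × 1 / 1000 = 442 kN → 0.75 × 442 = 332 kN.
Bearing (1.5 l_c t F_u ≤ 3.0 d t F_u): upper limit = 3.0·20·5·400 / 1000 = 120 kN.
  Edge l_c = 50 − 22/2 = 39 → r_n = 117 kN; interior l_c = 75 − 22 = 53 → r_n = 120 kN.
  R_n,bearing = 1·117 + 2·120 = 357 kN → 0.75 × 357 = 268 kN.
Bearing governs: 268 kN.

268 kN (bearing governs)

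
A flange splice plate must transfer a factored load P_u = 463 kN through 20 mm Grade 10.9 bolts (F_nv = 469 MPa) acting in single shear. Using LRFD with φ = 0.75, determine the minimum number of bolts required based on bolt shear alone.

A_b = π·20²/4 = 314.2 mm².
Per-bolt design strength φR_n = 0.75 × 469 × 314.2 × 1 / 1000 = 110.5 kN.
n ≥ 463 / 110.5 = 4.19 → use 5 bolts.

5 bolts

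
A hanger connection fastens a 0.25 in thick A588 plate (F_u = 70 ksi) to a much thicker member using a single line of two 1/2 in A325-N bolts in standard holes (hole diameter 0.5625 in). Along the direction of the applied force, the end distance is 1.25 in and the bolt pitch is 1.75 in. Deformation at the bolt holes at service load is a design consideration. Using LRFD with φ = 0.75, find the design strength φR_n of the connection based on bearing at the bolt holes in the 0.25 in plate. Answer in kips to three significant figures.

31 kips

Per bolt r_n = 1.2 l_c t F_u ≤ 2.4 d t F_u; upper limit = 2.4 × 0.5 × 0.25 × 70 = 21 kips.
Edge bolt: l_c = 1.25 − 0.5625/2 = 0.9688 in → 1.2 × 0.9688 × 0.25 × 70 = 20.34 → r_n = 20.34 kips.
Interior bolts: l_c = 1.75 − 0.5625 = 1.188 in → 1.2 × 1.188 × 0.25 × 70 = 24.94 → r_n = 21 kips.
R_n = 1 × 20.34 + 1 × 21 = 41.34 kips.
Design strength φR_n = 0.75 × 41.34 = 31 kips.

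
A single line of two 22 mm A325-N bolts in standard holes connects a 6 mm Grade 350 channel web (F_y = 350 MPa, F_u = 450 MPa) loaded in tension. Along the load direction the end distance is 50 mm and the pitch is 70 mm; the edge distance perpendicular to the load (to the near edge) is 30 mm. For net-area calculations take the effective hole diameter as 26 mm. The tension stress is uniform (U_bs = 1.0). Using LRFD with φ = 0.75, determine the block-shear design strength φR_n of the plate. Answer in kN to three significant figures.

Shear plane L_v = 50 + 1·70 = 120 mm; A_gv = 120 × 6 = 720 mm².
A_nv = (120 − 1.5·26) × 6 = 486 mm².
A_nt = (30 − 0.5·26) × 6 = 102 mm².
0.6 F_u A_nv = 131.2 kN; 0.6 F_y A_gv = 151.2 kN → shear rupture governs the shear term.
R_n = 131.2 + 1.0 × 450 × 102 / 1000 = 177.1 kN.
Design strength φR_n = 0.75 × 177.1 = 133 kN.

133 kN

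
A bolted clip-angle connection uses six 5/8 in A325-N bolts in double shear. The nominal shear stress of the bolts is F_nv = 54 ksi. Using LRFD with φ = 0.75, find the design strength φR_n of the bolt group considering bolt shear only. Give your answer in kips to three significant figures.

149 kips

A_b = π × 0.625² / 4 = 0.3068 in².
R_n = F_nv · A_b · n · n_s = 54 × 0.3068 × 6 × 2 = 198.8 kips.
Design strength φR_n = 0.75 × 198.8 = 149 kips.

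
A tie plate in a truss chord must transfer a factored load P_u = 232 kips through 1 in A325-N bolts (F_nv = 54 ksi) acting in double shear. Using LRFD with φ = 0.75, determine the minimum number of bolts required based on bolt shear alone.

A_b = π·1²/4 = 0.7854 in².
Per-bolt design strength φR_n = 0.75 × 54 × 0.7854 × 2 = 63.62 kips.
n ≥ 232 / 63.62 = 3.647 → use 4 bolts.

4 bolts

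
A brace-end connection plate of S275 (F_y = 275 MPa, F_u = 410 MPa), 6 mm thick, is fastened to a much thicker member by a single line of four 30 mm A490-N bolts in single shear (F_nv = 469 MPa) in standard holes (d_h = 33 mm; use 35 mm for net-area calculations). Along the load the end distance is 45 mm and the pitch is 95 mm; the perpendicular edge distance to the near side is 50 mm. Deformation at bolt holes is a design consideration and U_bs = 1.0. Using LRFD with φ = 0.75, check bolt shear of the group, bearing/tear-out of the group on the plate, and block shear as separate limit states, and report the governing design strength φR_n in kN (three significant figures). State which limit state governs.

Bolt shear: A_b = π·30²/4 = 706.9 mm²; R_n = 469 × 706.9 × 4 × 1 / 1000 = 1326 kN → 0.75 × 1326 = 995 kN.
Bearing: edge l_c = 28.5, r_n = 84.13 kN; interior l_c = 62, r_n = 177.1 kN; R_n = 84.13 + 3·177.1 = 615.5 kN → 462 kN.
Block shear: A_gv = 1980, A_nv = 1245, A_nt = 195 mm²; R_n = min(0.6F_uA_nv, 0.6F_yA_gv) + U_bs·F_u·A_nt = 386.2 kN → 290 kN.
Block shear governs: 290 kN.

290 kN (block shear governs)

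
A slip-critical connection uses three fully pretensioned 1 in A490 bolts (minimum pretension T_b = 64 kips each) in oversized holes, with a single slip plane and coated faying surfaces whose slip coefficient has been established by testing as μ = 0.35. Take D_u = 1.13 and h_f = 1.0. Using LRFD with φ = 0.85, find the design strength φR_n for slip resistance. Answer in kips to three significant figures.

R_n = μ · D_u · h_f · T_b · n_s · n_b = 0.35 × 1.13 × 1.0 × 64 × 1 × 3 = 75.94 kips.
Design strength φR_n = 0.85 × 75.94 = 64.5 kips.

64.5 kips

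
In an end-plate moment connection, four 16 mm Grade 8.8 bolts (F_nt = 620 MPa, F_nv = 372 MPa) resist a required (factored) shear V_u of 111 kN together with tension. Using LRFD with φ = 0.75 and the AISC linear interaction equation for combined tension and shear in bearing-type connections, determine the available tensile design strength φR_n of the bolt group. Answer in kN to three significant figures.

301 kN

A_b = π·16²/4 = 201.1 mm²; f_rv = 111 × 1000 / (4 × 201.1) = 138 MPa.
F'_nt = 1.3 F_nt − (F_nt / φF_nv) f_rv = 1.3·620 − (620/(0.75·372))·138 = 499.3 MPa, capped at F_nt → F'_nt = 499.3 MPa.
R_n = F'_nt · A_b · n = 499.3 × 201.1 × 4 / 1000 = 401.6 kN.
Design strength φR_n = 0.75 × 401.6 = 301 kN.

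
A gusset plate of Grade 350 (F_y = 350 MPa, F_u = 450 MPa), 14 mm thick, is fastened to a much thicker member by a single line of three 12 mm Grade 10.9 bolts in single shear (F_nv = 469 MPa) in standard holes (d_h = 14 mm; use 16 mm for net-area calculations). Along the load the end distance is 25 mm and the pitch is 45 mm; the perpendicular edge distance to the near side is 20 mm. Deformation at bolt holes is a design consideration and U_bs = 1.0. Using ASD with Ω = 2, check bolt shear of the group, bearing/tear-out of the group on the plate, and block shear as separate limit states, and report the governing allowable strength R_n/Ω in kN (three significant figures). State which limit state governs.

Bolt shear: A_b = π·12²/4 = 113.1 mm²; R_n = 469 × 113.1 × 3 × 1 / 1000 = 159.1 kN → 159.1 / 2 = 79.6 kN.
Bearing: edge l_c = 18, r_n = 136.1 kN; interior l_c = 31, r_n = 181.4 kN; R_n = 136.1 + 2·181.4 = 499 kN → 249 kN.
Block shear: A_gv = 1610, A_nv = 1050, A_nt = 168 mm²; R_n = min(0.6F_uA_nv, 0.6F_yA_gv) + U_bs·F_u·A_nt = 359.1 kN → 180 kN.
Bolt shear governs: 79.6 kN.

79.6 kN (bolt shear governs)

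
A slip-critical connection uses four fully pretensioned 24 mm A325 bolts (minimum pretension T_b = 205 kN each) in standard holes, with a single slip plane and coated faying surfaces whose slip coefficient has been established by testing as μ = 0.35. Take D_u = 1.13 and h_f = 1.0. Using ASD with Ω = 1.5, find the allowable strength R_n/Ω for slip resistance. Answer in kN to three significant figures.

216 kN

R_n = μ · D_u · h_f · T_b · n_s · n_b = 0.35 × 1.13 × 1.0 × 205 × 1 × 4 = 324.3 kN.
Allowable strength R_n/Ω = 324.3 / 1.5 = 216 kN.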